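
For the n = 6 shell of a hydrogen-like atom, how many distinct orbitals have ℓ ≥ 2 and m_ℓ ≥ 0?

18

The n = 6 shell has ℓ = 0 through 5; check each.
Per ℓ-value: ℓ=2 → 3; ℓ=3 → 4; ℓ=4 → 5; ℓ=5 → 6.
Total orbitals: 3 + 4 + 5 + 6 = 18.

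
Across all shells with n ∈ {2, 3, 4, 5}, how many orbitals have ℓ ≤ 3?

Per-shell orbital counts meeting the constraint:
n=2 → 4; n=3 → 9; n=4 → 16; n=5 → 16.
Total orbitals: 4 + 9 + 16 + 16 = 45.

45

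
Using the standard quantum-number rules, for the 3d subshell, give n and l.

The leading integer gives n = 3; the letter 'd' means l = 2.

n = 3, l = 2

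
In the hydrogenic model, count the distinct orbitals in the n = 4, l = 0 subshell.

A subshell has 2l+1 orbitals; with l = 0, that's 1.

1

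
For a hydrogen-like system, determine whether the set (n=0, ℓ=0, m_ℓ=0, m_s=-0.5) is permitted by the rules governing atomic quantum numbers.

The principal quantum number must be a positive integer (n ≥ 1), but here n = 0.

Invalid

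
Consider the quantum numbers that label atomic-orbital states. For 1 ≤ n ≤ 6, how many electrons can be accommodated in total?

Total orbitals = 1² + 2² + 3² + 4² + 5² + 6² = 91. Doubling for spin gives 182 electrons.

182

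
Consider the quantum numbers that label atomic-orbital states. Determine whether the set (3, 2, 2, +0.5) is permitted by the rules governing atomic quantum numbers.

n = 3 is a positive integer. ℓ = 2 satisfies 0 ≤ ℓ ≤ n−1 = 2. m_ℓ = 2 lies in the range −ℓ … +ℓ (here −2 … 2). m_s = +1/2 is one of ±1/2.
All four constraints are satisfied.

Valid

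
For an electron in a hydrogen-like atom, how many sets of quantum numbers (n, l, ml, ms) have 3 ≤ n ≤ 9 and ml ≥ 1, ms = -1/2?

Go shell by shell, enumerating (l, ml) with ml ≥ 1:
n=3 → 3; n=4 → 6; n=5 → 10; n=6 → 15; n=7 → 21; n=8 → 28; n=9 → 36.
Orbitals: 3 + 6 + 10 + 15 + 21 + 28 + 36 = 119. With ms fixed to -1/2 there is one state per orbital, so 119 states.

119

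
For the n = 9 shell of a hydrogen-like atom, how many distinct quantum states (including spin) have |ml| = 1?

Orbitals with |ml| = 1, by l: l=1 → 2; l=2 → 2; l=3 → 2; l=4 → 2; l=5 → 2; l=6 → 2; l=7 → 2; l=8 → 2.
Orbitals: 2 + 2 + 2 + 2 + 2 + 2 + 2 + 2 = 16. Each orbital carries two spin states, so 16 × 2 = 32 states.

32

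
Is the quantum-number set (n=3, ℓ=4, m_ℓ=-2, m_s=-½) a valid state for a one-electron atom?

Invalid

The orbital quantum number must satisfy 0 ≤ ℓ ≤ n−1. With n = 3 the allowed ℓ values are 0, 1, 2, so ℓ = 4 is out of range.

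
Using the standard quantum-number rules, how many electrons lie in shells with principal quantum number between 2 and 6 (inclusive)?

Shell n has n² orbitals: 2²=4 + 3²=9 + 4²=16 + 5²=25 + 6²=36 = 90 orbitals.
Two spin states per orbital: 2 × 90 = 180 electrons.

180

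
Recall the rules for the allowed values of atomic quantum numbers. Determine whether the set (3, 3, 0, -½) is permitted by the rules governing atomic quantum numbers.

Invalid

The orbital quantum number must satisfy 0 ≤ ℓ ≤ n−1. With n = 3 the allowed ℓ values are 0, 1, 2, so ℓ = 3 is out of range.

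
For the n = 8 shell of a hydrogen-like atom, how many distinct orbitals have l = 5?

For n = 8, l ranges over 0 … 7.
Contributions: l=5 → 11.
Total orbitals: 11.

11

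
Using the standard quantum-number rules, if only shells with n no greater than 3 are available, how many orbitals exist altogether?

Total orbitals = 1² + 2² + 3² = 14.

14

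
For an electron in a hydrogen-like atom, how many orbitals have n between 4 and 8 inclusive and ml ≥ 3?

Go shell by shell, enumerating (l, ml) with ml ≥ 3:
n=4 → 1; n=5 → 3; n=6 → 6; n=7 → 10; n=8 → 15.
Total orbitals: 1 + 3 + 6 + 10 + 15 = 35.

35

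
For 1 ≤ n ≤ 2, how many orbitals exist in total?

Total orbitals = 1² + 2² = 5.

5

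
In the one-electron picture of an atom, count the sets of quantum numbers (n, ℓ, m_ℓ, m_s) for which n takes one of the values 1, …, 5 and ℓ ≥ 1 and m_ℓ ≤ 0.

60

For each n in the range, tally the orbitals obeying ℓ ≥ 1 and m_ℓ ≤ 0:
n=2 → 2; n=3 → 5; n=4 → 9; n=5 → 14.
Orbitals: 2 + 5 + 9 + 14 = 30. Including both spin states (m_s = ±1/2) gives 2 × 30 = 60 states.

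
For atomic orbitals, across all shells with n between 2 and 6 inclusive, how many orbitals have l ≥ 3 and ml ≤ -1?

Go shell by shell, enumerating (l, ml) with l ≥ 3 and ml ≤ -1:
n=4 → 3; n=5 → 7; n=6 → 12.
Total orbitals: 3 + 7 + 12 = 22.

22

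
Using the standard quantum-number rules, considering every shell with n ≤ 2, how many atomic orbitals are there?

5

Total orbitals = 1² + 2² = 5.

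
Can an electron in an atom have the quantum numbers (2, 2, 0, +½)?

The orbital quantum number must satisfy 0 ≤ l ≤ n−1. With n = 2 the allowed l values are 0, 1, so l = 2 is out of range.

Not allowed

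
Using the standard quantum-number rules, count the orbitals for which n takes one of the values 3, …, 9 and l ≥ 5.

For each n in the range, tally the orbitals obeying l ≥ 5:
n=6 → 11; n=7 → 24; n=8 → 39; n=9 → 56.
Total orbitals: 11 + 24 + 39 + 56 = 130.

130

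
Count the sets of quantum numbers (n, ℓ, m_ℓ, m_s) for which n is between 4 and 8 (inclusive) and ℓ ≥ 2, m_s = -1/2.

Treat each shell separately and count matching orbitals:
n=4 → 12; n=5 → 21; n=6 → 32; n=7 → 45; n=8 → 60.
Orbitals: 12 + 21 + 32 + 45 + 60 = 170. With m_s fixed to -1/2 there is one state per orbital, so 170 states.

170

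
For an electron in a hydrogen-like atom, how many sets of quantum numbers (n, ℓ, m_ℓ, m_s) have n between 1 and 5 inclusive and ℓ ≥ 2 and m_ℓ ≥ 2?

20

Work shell by shell — for each n, count the (ℓ, m_ℓ) pairs that satisfy ℓ ≥ 2 and m_ℓ ≥ 2:
n=3 → 1; n=4 → 3; n=5 → 6.
Orbitals: 1 + 3 + 6 = 10. Including both spin states (m_s = ±1/2) gives 2 × 10 = 20 states.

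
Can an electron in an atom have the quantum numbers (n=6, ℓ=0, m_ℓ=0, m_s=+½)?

Valid

n = 6 is a positive integer. ℓ = 0 satisfies 0 ≤ ℓ ≤ n−1 = 5. m_ℓ = 0 lies in the range −ℓ … +ℓ (here 0). m_s = +1/2 is one of ±1/2.
All four constraints are satisfied.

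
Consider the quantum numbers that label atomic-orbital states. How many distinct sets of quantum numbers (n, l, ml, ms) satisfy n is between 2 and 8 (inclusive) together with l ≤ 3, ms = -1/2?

Go shell by shell, enumerating (l, ml) with l ≤ 3:
n=2 → 4; n=3 → 9; n=4 → 16; n=5 → 16; n=6 → 16; n=7 → 16; n=8 → 16.
Orbitals: 4 + 9 + 16 + 16 + 16 + 16 + 16 = 93. With ms fixed to -1/2 there is one state per orbital, so 93 states.

93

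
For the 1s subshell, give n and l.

n = 1, l = 0

The leading integer gives n = 1; the letter 's' means l = 0.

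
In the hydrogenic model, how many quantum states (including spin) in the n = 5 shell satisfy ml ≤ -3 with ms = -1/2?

3

For n = 5, l ranges over 0 … 4.
Contributions: l=3 → 1; l=4 → 2.
Orbitals: 1 + 2 = 3. With ms fixed to a single value there is one state per orbital, giving 3 states.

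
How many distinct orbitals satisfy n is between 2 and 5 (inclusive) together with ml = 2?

Go shell by shell, enumerating (l, ml) with ml = 2:
n=3 → 1; n=4 → 2; n=5 → 3.
Total orbitals: 1 + 2 + 3 = 6.

6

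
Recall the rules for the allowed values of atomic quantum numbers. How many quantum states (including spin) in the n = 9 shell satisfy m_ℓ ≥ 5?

20

With n = 9 the allowed ℓ are 0, 1, …, 8.
Per ℓ-value: ℓ=5 → 1; ℓ=6 → 2; ℓ=7 → 3; ℓ=8 → 4.
Orbitals: 1 + 2 + 3 + 4 = 10. Each orbital carries two spin states, so 10 × 2 = 20 states.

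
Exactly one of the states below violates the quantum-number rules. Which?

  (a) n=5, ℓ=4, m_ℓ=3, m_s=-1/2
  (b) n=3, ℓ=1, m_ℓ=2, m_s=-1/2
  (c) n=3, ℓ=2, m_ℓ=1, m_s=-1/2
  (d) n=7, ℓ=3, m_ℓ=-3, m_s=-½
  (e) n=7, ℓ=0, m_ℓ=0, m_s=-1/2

(b)

(b) has |m_ℓ| = 2 > ℓ = 1, violating −ℓ ≤ m_ℓ ≤ ℓ.
The remaining sets (a), (c), (d), (e) satisfy all four rules.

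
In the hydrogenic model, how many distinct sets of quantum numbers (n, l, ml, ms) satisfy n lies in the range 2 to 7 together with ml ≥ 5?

Go shell by shell, enumerating (l, ml) with ml ≥ 5:
n=6 → 1; n=7 → 3.
Orbitals: 1 + 3 = 4. Including both spin states (ms = ±1/2) gives 2 × 4 = 8 states.

8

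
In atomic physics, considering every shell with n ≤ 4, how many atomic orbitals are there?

Total orbitals = 1² + 2² + 3² + 4² = 30.

30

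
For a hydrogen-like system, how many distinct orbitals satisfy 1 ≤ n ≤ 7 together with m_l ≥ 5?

Treat each shell separately and count matching orbitals:
n=6 → 1; n=7 → 3.
Total orbitals: 1 + 3 = 4.

4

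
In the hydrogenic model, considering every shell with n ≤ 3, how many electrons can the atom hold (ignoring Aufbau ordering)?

Total orbitals = 1² + 2² + 3² = 14. Doubling for spin gives 28 electrons.

28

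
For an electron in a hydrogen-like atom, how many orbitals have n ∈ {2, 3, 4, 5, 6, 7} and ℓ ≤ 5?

126

Per-shell orbital counts meeting the constraint:
n=2 → 4; n=3 → 9; n=4 → 16; n=5 → 25; n=6 → 36; n=7 → 36.
Total orbitals: 4 + 9 + 16 + 25 + 36 + 36 = 126.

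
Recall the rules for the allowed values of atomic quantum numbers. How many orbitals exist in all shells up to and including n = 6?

Total orbitals = 1² + 2² + 3² + 4² + 5² + 6² = 91.

91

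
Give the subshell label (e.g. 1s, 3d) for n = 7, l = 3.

l = 3 corresponds to the letter 'f', so the subshell is 7f.

7f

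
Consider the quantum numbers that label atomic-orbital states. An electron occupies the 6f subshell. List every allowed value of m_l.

-3, -2, -1, 0, 1, 2, 3

The 6f subshell has l = 3, and m_l takes every integer from −l to +l. With l = 3 that gives the 7 values -3, -2, -1, 0, 1, 2, 3.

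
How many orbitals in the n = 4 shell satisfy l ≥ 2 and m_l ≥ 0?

7

Go through l = 0, …, 3 (the values permitted for n = 4).
Per l-value: l=2 → 3; l=3 → 4.
Total orbitals: 3 + 4 = 7.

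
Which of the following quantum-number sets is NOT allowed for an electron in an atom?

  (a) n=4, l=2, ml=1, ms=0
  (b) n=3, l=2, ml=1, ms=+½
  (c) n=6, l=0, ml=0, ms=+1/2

(a) has ms = 0, but an electron's spin must be ±1/2.
The remaining sets (b), (c) satisfy all four rules.

(a)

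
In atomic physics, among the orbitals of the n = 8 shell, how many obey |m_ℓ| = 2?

12

Go through ℓ = 0, …, 7 (the values permitted for n = 8).
Per ℓ-value: ℓ=2 → 2; ℓ=3 → 2; ℓ=4 → 2; ℓ=5 → 2; ℓ=6 → 2; ℓ=7 → 2.
Total orbitals: 2 + 2 + 2 + 2 + 2 + 2 = 12.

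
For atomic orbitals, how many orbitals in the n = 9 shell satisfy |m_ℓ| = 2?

14

Go through ℓ = 0, …, 8 (the values permitted for n = 9).
Per ℓ-value: ℓ=2 → 2; ℓ=3 → 2; ℓ=4 → 2; ℓ=5 → 2; ℓ=6 → 2; ℓ=7 → 2; ℓ=8 → 2.
Total orbitals: 2 + 2 + 2 + 2 + 2 + 2 + 2 = 14.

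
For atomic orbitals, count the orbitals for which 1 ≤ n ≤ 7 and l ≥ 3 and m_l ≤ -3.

Per-shell orbital counts meeting the constraint:
n=4 → 1; n=5 → 3; n=6 → 6; n=7 → 10.
Total orbitals: 1 + 3 + 6 + 10 = 20.

20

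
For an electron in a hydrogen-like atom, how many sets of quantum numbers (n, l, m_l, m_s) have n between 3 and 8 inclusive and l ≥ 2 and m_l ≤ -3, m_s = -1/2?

Go shell by shell, enumerating (l, m_l) with l ≥ 2 and m_l ≤ -3:
n=4 → 1; n=5 → 3; n=6 → 6; n=7 → 10; n=8 → 15.
Orbitals: 1 + 3 + 6 + 10 + 15 = 35. With m_s fixed to -1/2 there is one state per orbital, so 35 states.

35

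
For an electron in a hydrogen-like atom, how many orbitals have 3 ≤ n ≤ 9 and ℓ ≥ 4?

For each n in the range, tally the orbitals obeying ℓ ≥ 4:
n=5 → 9; n=6 → 20; n=7 → 33; n=8 → 48; n=9 → 65.
Total orbitals: 9 + 20 + 33 + 48 + 65 = 175.

175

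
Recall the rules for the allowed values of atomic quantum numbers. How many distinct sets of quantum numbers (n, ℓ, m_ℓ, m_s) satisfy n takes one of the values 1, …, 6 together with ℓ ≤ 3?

124

Treat each shell separately and count matching orbitals:
n=1 → 1; n=2 → 4; n=3 → 9; n=4 → 16; n=5 → 16; n=6 → 16.
Orbitals: 1 + 4 + 9 + 16 + 16 + 16 = 62. Including both spin states (m_s = ±1/2) gives 2 × 62 = 124 states.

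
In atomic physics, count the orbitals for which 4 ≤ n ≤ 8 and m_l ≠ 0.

160

For each n in the range, tally the orbitals obeying m_l ≠ 0:
n=4 → 12; n=5 → 20; n=6 → 30; n=7 → 42; n=8 → 56.
Total orbitals: 12 + 20 + 30 + 42 + 56 = 160.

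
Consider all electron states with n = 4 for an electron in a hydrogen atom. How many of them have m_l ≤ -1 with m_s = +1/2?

6

Go through l = 0, …, 3 (the values permitted for n = 4).
Contributions: l=1 → 1; l=2 → 2; l=3 → 3.
Orbitals: 1 + 2 + 3 = 6. With m_s fixed to a single value there is one state per orbital, giving 6 states.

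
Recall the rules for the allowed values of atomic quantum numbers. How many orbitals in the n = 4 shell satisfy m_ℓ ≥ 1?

With n = 4 the allowed ℓ are 0, 1, …, 3.
Per ℓ-value: ℓ=1 → 1; ℓ=2 → 2; ℓ=3 → 3.
Total orbitals: 1 + 2 + 3 = 6.

6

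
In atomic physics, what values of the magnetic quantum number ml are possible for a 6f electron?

The 6f subshell has l = 3, and ml takes every integer from −l to +l. With l = 3 that gives the 7 values -3, -2, -1, 0, 1, 2, 3.

-3, -2, -1, 0, 1, 2, 3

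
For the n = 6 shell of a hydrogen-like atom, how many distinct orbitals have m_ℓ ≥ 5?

Go through ℓ = 0, …, 5 (the values permitted for n = 6).
Orbitals with m_ℓ ≥ 5, by ℓ: ℓ=5 → 1.
Total orbitals: 1.

1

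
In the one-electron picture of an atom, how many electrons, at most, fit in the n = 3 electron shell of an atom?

A shell holds 2n² electrons: 2 × 3² = 2 × 9 = 18.

18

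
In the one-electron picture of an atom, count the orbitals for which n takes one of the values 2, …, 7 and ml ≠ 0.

Per-shell orbital counts meeting the constraint:
n=2 → 2; n=3 → 6; n=4 → 12; n=5 → 20; n=6 → 30; n=7 → 42.
Total orbitals: 2 + 6 + 12 + 20 + 30 + 42 = 112.

112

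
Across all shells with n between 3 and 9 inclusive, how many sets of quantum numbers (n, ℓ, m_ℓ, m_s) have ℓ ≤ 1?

For each n in the range, tally the orbitals obeying ℓ ≤ 1:
n=3 → 4; n=4 → 4; n=5 → 4; n=6 → 4; n=7 → 4; n=8 → 4; n=9 → 4.
Orbitals: 4 + 4 + 4 + 4 + 4 + 4 + 4 = 28. Including both spin states (m_s = ±1/2) gives 2 × 28 = 56 states.

56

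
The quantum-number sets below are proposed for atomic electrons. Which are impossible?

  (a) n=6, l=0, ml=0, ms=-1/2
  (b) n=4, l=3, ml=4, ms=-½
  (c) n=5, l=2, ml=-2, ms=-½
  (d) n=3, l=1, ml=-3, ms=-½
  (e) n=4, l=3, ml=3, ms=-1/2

(b) and (d)

(b) has |ml| = 4 > l = 3, violating −l ≤ ml ≤ l.
(d) has |ml| = 3 > l = 1, violating −l ≤ ml ≤ l.
The remaining sets (a), (c), (e) satisfy all four rules.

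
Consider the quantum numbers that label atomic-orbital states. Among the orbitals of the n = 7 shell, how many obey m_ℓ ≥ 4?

6

Go through ℓ = 0, …, 6 (the values permitted for n = 7).
Orbitals with m_ℓ ≥ 4, by ℓ: ℓ=4 → 1; ℓ=5 → 2; ℓ=6 → 3.
Total orbitals: 1 + 2 + 3 = 6.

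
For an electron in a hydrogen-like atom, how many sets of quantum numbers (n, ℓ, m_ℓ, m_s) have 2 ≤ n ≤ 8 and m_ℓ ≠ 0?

336

Treat each shell separately and count matching orbitals:
n=2 → 2; n=3 → 6; n=4 → 12; n=5 → 20; n=6 → 30; n=7 → 42; n=8 → 56.
Orbitals: 2 + 6 + 12 + 20 + 30 + 42 + 56 = 168. Including both spin states (m_s = ±1/2) gives 2 × 168 = 336 states.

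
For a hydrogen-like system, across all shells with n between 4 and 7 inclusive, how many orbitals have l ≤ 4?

91

Treat each shell separately and count matching orbitals:
n=4 → 16; n=5 → 25; n=6 → 25; n=7 → 25.
Total orbitals: 16 + 25 + 25 + 25 = 91.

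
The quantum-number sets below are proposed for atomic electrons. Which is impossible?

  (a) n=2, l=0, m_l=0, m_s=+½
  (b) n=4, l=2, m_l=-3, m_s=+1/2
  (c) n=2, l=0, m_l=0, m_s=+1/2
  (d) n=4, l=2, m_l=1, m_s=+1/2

(b)

(b) has |m_l| = 3 > l = 2, violating −l ≤ m_l ≤ l.
The remaining sets (a), (c), (d) satisfy all four rules.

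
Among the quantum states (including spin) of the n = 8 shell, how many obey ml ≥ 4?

20

Per l-value: l=4 → 1; l=5 → 2; l=6 → 3; l=7 → 4.
Orbitals: 1 + 2 + 3 + 4 = 10. Each orbital carries two spin states, so 10 × 2 = 20 states.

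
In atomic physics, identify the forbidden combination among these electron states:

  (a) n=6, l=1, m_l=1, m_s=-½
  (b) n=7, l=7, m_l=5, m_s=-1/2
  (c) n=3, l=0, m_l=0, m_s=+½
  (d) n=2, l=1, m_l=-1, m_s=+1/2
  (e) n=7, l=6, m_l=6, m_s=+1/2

(b) has l = 7 ≥ n = 7, violating 0 ≤ l ≤ n−1.
The remaining sets (a), (c), (d), (e) satisfy all four rules.

(b)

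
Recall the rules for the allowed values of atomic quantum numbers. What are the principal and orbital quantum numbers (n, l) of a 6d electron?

n = 6, l = 2

The leading integer gives n = 6; the letter 'd' means l = 2.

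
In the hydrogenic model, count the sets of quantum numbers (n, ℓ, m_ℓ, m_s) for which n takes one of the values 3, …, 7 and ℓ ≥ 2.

Go shell by shell, enumerating (ℓ, m_ℓ) with ℓ ≥ 2:
n=3 → 5; n=4 → 12; n=5 → 21; n=6 → 32; n=7 → 45.
Orbitals: 5 + 12 + 21 + 32 + 45 = 115. Including both spin states (m_s = ±1/2) gives 2 × 115 = 230 states.

230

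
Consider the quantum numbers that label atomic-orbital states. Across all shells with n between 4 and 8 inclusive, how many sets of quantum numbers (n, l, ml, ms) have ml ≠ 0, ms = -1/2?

For each n in the range, tally the orbitals obeying ml ≠ 0:
n=4 → 12; n=5 → 20; n=6 → 30; n=7 → 42; n=8 → 56.
Orbitals: 12 + 20 + 30 + 42 + 56 = 160. With ms fixed to -1/2 there is one state per orbital, so 160 states.

160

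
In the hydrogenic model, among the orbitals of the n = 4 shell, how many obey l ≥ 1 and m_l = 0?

The n = 4 shell has l = 0 through 3; check each.
Per l-value: l=1 → 1; l=2 → 1; l=3 → 1.
Total orbitals: 1 + 1 + 1 = 3.

3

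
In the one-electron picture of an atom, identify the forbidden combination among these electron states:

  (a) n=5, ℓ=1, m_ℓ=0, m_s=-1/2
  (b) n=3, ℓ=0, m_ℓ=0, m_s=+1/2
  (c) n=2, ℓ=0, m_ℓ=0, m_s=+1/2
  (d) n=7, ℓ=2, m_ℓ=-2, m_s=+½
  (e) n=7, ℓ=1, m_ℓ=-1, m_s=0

(e)

(e) has m_s = 0, but an electron's spin must be ±1/2.
The remaining sets (a), (b), (c), (d) satisfy all four rules.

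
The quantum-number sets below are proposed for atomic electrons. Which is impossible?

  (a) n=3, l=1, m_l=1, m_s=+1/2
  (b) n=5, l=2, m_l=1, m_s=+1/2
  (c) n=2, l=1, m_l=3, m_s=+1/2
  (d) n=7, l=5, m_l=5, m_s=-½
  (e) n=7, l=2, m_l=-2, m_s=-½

(c)

(c) has |m_l| = 3 > l = 1, violating −l ≤ m_l ≤ l.
The remaining sets (a), (b), (d), (e) satisfy all four rules.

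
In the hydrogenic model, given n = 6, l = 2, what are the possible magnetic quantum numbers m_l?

-2, -1, 0, 1, 2

m_l takes every integer from −l to +l. With l = 2 that gives the 5 values -2, -1, 0, 1, 2.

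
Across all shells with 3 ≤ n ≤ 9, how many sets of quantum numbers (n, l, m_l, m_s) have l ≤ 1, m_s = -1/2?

28

For each n in the range, tally the orbitals obeying l ≤ 1:
n=3 → 4; n=4 → 4; n=5 → 4; n=6 → 4; n=7 → 4; n=8 → 4; n=9 → 4.
Orbitals: 4 + 4 + 4 + 4 + 4 + 4 + 4 = 28. With m_s fixed to -1/2 there is one state per orbital, so 28 states.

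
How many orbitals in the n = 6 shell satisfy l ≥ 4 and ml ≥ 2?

With n = 6 the allowed l are 0, 1, …, 5.
Contributions: l=4 → 3; l=5 → 4.
Total orbitals: 3 + 4 = 7.

7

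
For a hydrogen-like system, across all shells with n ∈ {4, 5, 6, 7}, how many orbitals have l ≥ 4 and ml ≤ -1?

Go shell by shell, enumerating (l, ml) with l ≥ 4 and ml ≤ -1:
n=5 → 4; n=6 → 9; n=7 → 15.
Total orbitals: 4 + 9 + 15 = 28.

28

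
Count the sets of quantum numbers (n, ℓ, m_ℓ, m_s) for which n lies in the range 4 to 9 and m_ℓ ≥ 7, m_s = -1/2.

Count contributing orbitals for each principal shell:
n=8 → 1; n=9 → 3.
Orbitals: 1 + 3 = 4. With m_s fixed to -1/2 there is one state per orbital, so 4 states.

4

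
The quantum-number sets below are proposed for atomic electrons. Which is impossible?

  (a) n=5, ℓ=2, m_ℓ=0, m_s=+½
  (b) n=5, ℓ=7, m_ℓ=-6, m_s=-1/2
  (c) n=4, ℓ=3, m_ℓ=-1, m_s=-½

(b) has ℓ = 7 ≥ n = 5, violating 0 ≤ ℓ ≤ n−1.
The remaining sets (a), (c) satisfy all four rules.

(b)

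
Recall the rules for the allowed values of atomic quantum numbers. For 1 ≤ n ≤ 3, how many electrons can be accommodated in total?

28

Total orbitals = 1² + 2² + 3² = 14. Doubling for spin gives 28 electrons.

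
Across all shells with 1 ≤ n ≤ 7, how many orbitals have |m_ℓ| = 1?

42

For each n in the range, tally the orbitals obeying |m_ℓ| = 1:
n=2 → 2; n=3 → 4; n=4 → 6; n=5 → 8; n=6 → 10; n=7 → 12.
Total orbitals: 2 + 4 + 6 + 8 + 10 + 12 = 42.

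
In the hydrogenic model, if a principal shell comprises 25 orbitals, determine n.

n = 5

n² = 25 ⇒ n = 5.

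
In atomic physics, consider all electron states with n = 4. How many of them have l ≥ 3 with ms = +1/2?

For n = 4, l ranges over 0 … 3.
Contributions: l=3 → 7.
Orbitals: 7. With ms fixed to a single value there is one state per orbital, giving 7 states.

7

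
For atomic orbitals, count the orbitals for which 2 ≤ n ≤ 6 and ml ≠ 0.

70

Work shell by shell — for each n, count the (l, ml) pairs that satisfy ml ≠ 0:
n=2 → 2; n=3 → 6; n=4 → 12; n=5 → 20; n=6 → 30.
Total orbitals: 2 + 6 + 12 + 20 + 30 = 70.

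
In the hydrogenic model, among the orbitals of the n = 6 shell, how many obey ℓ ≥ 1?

With n = 6 the allowed ℓ are 0, 1, …, 5.
Orbitals with ℓ ≥ 1, by ℓ: ℓ=1 → 3; ℓ=2 → 5; ℓ=3 → 7; ℓ=4 → 9; ℓ=5 → 11.
Total orbitals: 3 + 5 + 7 + 9 + 11 = 35.

35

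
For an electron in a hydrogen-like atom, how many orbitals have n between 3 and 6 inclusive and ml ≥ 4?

4

For each n in the range, tally the orbitals obeying ml ≥ 4:
n=5 → 1; n=6 → 3.
Total orbitals: 1 + 3 = 4.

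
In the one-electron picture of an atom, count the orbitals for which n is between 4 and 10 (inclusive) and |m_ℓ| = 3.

Count contributing orbitals for each principal shell:
n=4 → 2; n=5 → 4; n=6 → 6; n=7 → 8; n=8 → 10; n=9 → 12; n=10 → 14.
Total orbitals: 2 + 4 + 6 + 8 + 10 + 12 + 14 = 56.

56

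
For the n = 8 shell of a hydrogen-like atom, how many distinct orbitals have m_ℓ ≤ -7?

Orbitals with m_ℓ ≤ -7, by ℓ: ℓ=7 → 1.
Total orbitals: 1.

1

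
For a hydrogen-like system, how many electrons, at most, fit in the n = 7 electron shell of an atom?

A shell holds 2n² electrons: 2 × 7² = 2 × 49 = 98.

98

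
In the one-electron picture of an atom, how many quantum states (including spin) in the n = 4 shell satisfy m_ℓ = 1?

6

Go through ℓ = 0, …, 3 (the values permitted for n = 4).
The (ℓ, m_ℓ) pairs meeting m_ℓ = 1 give: ℓ=1 → 1; ℓ=2 → 1; ℓ=3 → 1.
Orbitals: 1 + 1 + 1 = 3. Each orbital carries two spin states, so 3 × 2 = 6 states.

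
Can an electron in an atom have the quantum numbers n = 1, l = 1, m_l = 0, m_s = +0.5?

The orbital quantum number must satisfy 0 ≤ l ≤ n−1. With n = 1 the allowed l values are 0, so l = 1 is out of range.

Invalid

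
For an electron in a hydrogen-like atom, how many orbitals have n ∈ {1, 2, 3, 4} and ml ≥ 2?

Per-shell orbital counts meeting the constraint:
n=3 → 1; n=4 → 3.
Total orbitals: 1 + 3 = 4.

4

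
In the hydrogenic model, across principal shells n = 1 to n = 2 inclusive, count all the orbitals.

Shell n has n² orbitals: 1²=1 + 2²=4 = 5 orbitals.

5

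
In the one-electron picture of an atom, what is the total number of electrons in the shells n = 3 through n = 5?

100

Shell n has n² orbitals: 3²=9 + 4²=16 + 5²=25 = 50 orbitals.
Two spin states per orbital: 2 × 50 = 100 electrons.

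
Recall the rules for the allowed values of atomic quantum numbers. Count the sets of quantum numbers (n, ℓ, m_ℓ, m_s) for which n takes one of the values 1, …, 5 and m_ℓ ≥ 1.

Go shell by shell, enumerating (ℓ, m_ℓ) with m_ℓ ≥ 1:
n=2 → 1; n=3 → 3; n=4 → 6; n=5 → 10.
Orbitals: 1 + 3 + 6 + 10 = 20. Including both spin states (m_s = ±1/2) gives 2 × 20 = 40 states.

40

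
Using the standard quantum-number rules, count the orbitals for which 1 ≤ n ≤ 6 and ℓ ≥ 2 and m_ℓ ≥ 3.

Count contributing orbitals for each principal shell:
n=4 → 1; n=5 → 3; n=6 → 6.
Total orbitals: 1 + 3 + 6 = 10.

10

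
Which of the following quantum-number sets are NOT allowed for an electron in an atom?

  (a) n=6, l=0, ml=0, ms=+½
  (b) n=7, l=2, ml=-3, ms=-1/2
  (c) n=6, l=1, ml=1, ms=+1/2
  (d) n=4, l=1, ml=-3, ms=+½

(b) and (d)

(b) has |ml| = 3 > l = 2, violating −l ≤ ml ≤ l.
(d) has |ml| = 3 > l = 1, violating −l ≤ ml ≤ l.
The remaining sets (a), (c) satisfy all four rules.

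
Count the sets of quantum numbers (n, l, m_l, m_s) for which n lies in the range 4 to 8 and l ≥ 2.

340

Work shell by shell — for each n, count the (l, m_l) pairs that satisfy l ≥ 2:
n=4 → 12; n=5 → 21; n=6 → 32; n=7 → 45; n=8 → 60.
Orbitals: 12 + 21 + 32 + 45 + 60 = 170. Including both spin states (m_s = ±1/2) gives 2 × 170 = 340 states.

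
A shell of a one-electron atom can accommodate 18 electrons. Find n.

n = 3

2n² = 18 ⇒ n² = 9 ⇒ n = 3.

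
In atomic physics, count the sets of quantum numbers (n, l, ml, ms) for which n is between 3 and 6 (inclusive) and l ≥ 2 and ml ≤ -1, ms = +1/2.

Per-shell orbital counts meeting the constraint:
n=3 → 2; n=4 → 5; n=5 → 9; n=6 → 14.
Orbitals: 2 + 5 + 9 + 14 = 30. With ms fixed to +1/2 there is one state per orbital, so 30 states.

30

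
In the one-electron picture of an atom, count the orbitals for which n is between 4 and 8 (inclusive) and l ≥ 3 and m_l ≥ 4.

Work shell by shell — for each n, count the (l, m_l) pairs that satisfy l ≥ 3 and m_l ≥ 4:
n=5 → 1; n=6 → 3; n=7 → 6; n=8 → 10.
Total orbitals: 1 + 3 + 6 + 10 = 20.

20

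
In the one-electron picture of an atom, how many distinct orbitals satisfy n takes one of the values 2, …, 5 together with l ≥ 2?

Treat each shell separately and count matching orbitals:
n=3 → 5; n=4 → 12; n=5 → 21.
Total orbitals: 5 + 12 + 21 = 38.

38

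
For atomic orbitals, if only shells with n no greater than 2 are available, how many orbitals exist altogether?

5

Total orbitals = 1² + 2² = 5.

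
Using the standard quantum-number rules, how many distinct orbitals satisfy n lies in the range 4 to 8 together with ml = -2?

20

Per-shell orbital counts meeting the constraint:
n=4 → 2; n=5 → 3; n=6 → 4; n=7 → 5; n=8 → 6.
Total orbitals: 2 + 3 + 4 + 5 + 6 = 20.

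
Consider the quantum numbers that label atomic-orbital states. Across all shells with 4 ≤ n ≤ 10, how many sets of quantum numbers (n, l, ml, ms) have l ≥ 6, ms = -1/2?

150

Count contributing orbitals for each principal shell:
n=7 → 13; n=8 → 28; n=9 → 45; n=10 → 64.
Orbitals: 13 + 28 + 45 + 64 = 150. With ms fixed to -1/2 there is one state per orbital, so 150 states.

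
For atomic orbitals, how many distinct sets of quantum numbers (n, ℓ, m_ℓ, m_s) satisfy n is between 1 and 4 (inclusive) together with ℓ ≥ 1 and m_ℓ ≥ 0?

Go shell by shell, enumerating (ℓ, m_ℓ) with ℓ ≥ 1 and m_ℓ ≥ 0:
n=2 → 2; n=3 → 5; n=4 → 9.
Orbitals: 2 + 5 + 9 = 16. Including both spin states (m_s = ±1/2) gives 2 × 16 = 32 states.

32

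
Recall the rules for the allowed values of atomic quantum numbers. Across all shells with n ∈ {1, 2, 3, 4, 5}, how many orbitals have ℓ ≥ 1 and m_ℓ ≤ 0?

For each n in the range, tally the orbitals obeying ℓ ≥ 1 and m_ℓ ≤ 0:
n=2 → 2; n=3 → 5; n=4 → 9; n=5 → 14.
Total orbitals: 2 + 5 + 9 + 14 = 30.

30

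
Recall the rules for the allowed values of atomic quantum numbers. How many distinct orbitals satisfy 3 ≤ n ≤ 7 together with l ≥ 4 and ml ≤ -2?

Per-shell orbital counts meeting the constraint:
n=5 → 3; n=6 → 7; n=7 → 12.
Total orbitals: 3 + 7 + 12 = 22.

22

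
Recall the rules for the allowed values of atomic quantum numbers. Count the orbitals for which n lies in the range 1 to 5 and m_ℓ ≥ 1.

20

Work shell by shell — for each n, count the (ℓ, m_ℓ) pairs that satisfy m_ℓ ≥ 1:
n=2 → 1; n=3 → 3; n=4 → 6; n=5 → 10.
Total orbitals: 1 + 3 + 6 + 10 = 20.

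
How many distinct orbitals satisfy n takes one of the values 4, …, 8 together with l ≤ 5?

149

For each n in the range, tally the orbitals obeying l ≤ 5:
n=4 → 16; n=5 → 25; n=6 → 36; n=7 → 36; n=8 → 36.
Total orbitals: 16 + 25 + 36 + 36 + 36 = 149.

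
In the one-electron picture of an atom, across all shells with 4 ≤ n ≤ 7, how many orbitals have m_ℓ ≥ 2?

34

Count contributing orbitals for each principal shell:
n=4 → 3; n=5 → 6; n=6 → 10; n=7 → 15.
Total orbitals: 3 + 6 + 10 + 15 = 34.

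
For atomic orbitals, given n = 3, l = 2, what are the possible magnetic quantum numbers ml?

-2, -1, 0, 1, 2

ml takes every integer from −l to +l. With l = 2 that gives the 5 values -2, -1, 0, 1, 2.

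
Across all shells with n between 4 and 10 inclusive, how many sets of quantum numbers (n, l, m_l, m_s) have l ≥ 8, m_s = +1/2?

53

Count contributing orbitals for each principal shell:
n=9 → 17; n=10 → 36.
Orbitals: 17 + 36 = 53. With m_s fixed to +1/2 there is one state per orbital, so 53 states.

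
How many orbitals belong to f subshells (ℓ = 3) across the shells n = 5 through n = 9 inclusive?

An f subshell (ℓ = 3) exists for every n ≥ 4, so shells n = 5, 6, 7, 8, 9 each contribute one — 5 subshells.
Since each f subshell has 2·3+1 = 7 orbitals, the total is 5 × 7 = 35.

35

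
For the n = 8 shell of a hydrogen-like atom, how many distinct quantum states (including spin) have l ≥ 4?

The n = 8 shell has l = 0 through 7; check each.
Per l-value: l=4 → 9; l=5 → 11; l=6 → 13; l=7 → 15.
Orbitals: 9 + 11 + 13 + 15 = 48. Each orbital carries two spin states, so 48 × 2 = 96 states.

96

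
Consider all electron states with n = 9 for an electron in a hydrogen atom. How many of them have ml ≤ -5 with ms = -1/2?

10

With n = 9 the allowed l are 0, 1, …, 8.
The (l, ml) pairs meeting ml ≤ -5 give: l=5 → 1; l=6 → 2; l=7 → 3; l=8 → 4.
Orbitals: 1 + 2 + 3 + 4 = 10. With ms fixed to a single value there is one state per orbital, giving 10 states.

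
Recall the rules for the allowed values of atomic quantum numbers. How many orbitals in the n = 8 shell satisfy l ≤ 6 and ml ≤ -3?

With n = 8 the allowed l are 0, 1, …, 7.
Orbitals with l ≤ 6 and ml ≤ -3, by l: l=3 → 1; l=4 → 2; l=5 → 3; l=6 → 4.
Total orbitals: 1 + 2 + 3 + 4 = 10.

10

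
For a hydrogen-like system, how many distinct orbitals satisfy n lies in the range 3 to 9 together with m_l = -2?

28

Work shell by shell — for each n, count the (l, m_l) pairs that satisfy m_l = -2:
n=3 → 1; n=4 → 2; n=5 → 3; n=6 → 4; n=7 → 5; n=8 → 6; n=9 → 7.
Total orbitals: 1 + 2 + 3 + 4 + 5 + 6 + 7 = 28.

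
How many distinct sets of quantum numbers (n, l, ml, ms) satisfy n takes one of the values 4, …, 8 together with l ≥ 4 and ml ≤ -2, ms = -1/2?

Per-shell orbital counts meeting the constraint:
n=5 → 3; n=6 → 7; n=7 → 12; n=8 → 18.
Orbitals: 3 + 7 + 12 + 18 = 40. With ms fixed to -1/2 there is one state per orbital, so 40 states.

40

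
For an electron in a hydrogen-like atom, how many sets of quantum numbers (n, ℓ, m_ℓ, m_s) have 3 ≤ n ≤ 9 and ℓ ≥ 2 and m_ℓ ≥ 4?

70

Per-shell orbital counts meeting the constraint:
n=5 → 1; n=6 → 3; n=7 → 6; n=8 → 10; n=9 → 15.
Orbitals: 1 + 3 + 6 + 10 + 15 = 35. Including both spin states (m_s = ±1/2) gives 2 × 35 = 70 states.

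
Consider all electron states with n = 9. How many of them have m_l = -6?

For n = 9, l ranges over 0 … 8.
Orbitals with m_l = -6, by l: l=6 → 1; l=7 → 1; l=8 → 1.
Orbitals: 1 + 1 + 1 = 3. Each orbital carries two spin states, so 3 × 2 = 6 states.

6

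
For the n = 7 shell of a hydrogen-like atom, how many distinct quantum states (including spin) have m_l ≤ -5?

For n = 7, l ranges over 0 … 6.
Contributions: l=5 → 1; l=6 → 2.
Orbitals: 1 + 2 = 3. Each orbital carries two spin states, so 3 × 2 = 6 states.

6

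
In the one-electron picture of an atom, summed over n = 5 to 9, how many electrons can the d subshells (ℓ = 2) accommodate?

50

A d subshell (ℓ = 2) exists for every n ≥ 3, so shells n = 5, 6, 7, 8, 9 each contribute one — 5 subshells.
Since each d subshell holds 2(2·2+1) = 10 electrons, the total is 5 × 10 = 50.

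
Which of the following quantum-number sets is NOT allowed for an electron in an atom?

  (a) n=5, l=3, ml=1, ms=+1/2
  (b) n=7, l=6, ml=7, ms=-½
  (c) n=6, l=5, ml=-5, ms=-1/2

(b) has |ml| = 7 > l = 6, violating −l ≤ ml ≤ l.
The remaining sets (a), (c) satisfy all four rules.

(b)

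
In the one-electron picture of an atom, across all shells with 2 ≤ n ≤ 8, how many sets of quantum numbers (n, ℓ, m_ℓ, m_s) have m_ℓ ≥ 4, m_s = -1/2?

20

Go shell by shell, enumerating (ℓ, m_ℓ) with m_ℓ ≥ 4:
n=5 → 1; n=6 → 3; n=7 → 6; n=8 → 10.
Orbitals: 1 + 3 + 6 + 10 = 20. With m_s fixed to -1/2 there is one state per orbital, so 20 states.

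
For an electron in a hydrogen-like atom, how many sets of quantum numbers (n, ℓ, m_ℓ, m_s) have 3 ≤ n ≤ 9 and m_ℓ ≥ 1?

238

Treat each shell separately and count matching orbitals:
n=3 → 3; n=4 → 6; n=5 → 10; n=6 → 15; n=7 → 21; n=8 → 28; n=9 → 36.
Orbitals: 3 + 6 + 10 + 15 + 21 + 28 + 36 = 119. Including both spin states (m_s = ±1/2) gives 2 × 119 = 238 states.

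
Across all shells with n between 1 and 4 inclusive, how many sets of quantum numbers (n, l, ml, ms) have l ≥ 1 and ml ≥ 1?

20

For each n in the range, tally the orbitals obeying l ≥ 1 and ml ≥ 1:
n=2 → 1; n=3 → 3; n=4 → 6.
Orbitals: 1 + 3 + 6 = 10. Including both spin states (ms = ±1/2) gives 2 × 10 = 20 states.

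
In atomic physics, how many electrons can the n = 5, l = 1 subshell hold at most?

6

A subshell with l = 1 has 2l+1 = 3 orbitals, each holding 2 electrons (spin ±1/2), so 3 × 2 = 6.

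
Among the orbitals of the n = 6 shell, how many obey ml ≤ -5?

Contributions: l=5 → 1.
Total orbitals: 1.

1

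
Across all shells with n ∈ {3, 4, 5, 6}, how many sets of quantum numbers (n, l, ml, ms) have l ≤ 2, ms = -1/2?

For each n in the range, tally the orbitals obeying l ≤ 2:
n=3 → 9; n=4 → 9; n=5 → 9; n=6 → 9.
Orbitals: 9 + 9 + 9 + 9 = 36. With ms fixed to -1/2 there is one state per orbital, so 36 states.

36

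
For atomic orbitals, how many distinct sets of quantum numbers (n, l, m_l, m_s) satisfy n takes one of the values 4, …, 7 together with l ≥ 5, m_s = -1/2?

For each n in the range, tally the orbitals obeying l ≥ 5:
n=6 → 11; n=7 → 24.
Orbitals: 11 + 24 = 35. With m_s fixed to -1/2 there is one state per orbital, so 35 states.

35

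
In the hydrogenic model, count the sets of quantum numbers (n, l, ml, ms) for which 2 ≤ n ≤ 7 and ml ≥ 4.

For each n in the range, tally the orbitals obeying ml ≥ 4:
n=5 → 1; n=6 → 3; n=7 → 6.
Orbitals: 1 + 3 + 6 = 10. Including both spin states (ms = ±1/2) gives 2 × 10 = 20 states.

20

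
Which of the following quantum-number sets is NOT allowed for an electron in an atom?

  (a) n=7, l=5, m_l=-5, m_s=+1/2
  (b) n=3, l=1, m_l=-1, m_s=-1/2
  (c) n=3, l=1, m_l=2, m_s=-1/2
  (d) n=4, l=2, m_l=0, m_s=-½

(c) has |m_l| = 2 > l = 1, violating −l ≤ m_l ≤ l.
The remaining sets (a), (b), (d) satisfy all four rules.

(c)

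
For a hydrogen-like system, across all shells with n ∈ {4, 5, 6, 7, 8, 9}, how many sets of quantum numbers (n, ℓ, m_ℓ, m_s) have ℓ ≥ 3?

434

Work shell by shell — for each n, count the (ℓ, m_ℓ) pairs that satisfy ℓ ≥ 3:
n=4 → 7; n=5 → 16; n=6 → 27; n=7 → 40; n=8 → 55; n=9 → 72.
Orbitals: 7 + 16 + 27 + 40 + 55 + 72 = 217. Including both spin states (m_s = ±1/2) gives 2 × 217 = 434 states.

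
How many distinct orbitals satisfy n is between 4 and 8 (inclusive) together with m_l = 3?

15

For each n in the range, tally the orbitals obeying m_l = 3:
n=4 → 1; n=5 → 2; n=6 → 3; n=7 → 4; n=8 → 5.
Total orbitals: 1 + 2 + 3 + 4 + 5 = 15.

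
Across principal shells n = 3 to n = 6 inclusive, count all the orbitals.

Shell n has n² orbitals: 3²=9 + 4²=16 + 5²=25 + 6²=36 = 86 orbitals.

86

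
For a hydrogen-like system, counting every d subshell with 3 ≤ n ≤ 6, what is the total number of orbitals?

20

A d subshell (l = 2) exists for every n ≥ 3, so shells n = 3, 4, 5, 6 each contribute one — 4 subshells.
Since each d subshell has 2·2+1 = 5 orbitals, the total is 4 × 5 = 20.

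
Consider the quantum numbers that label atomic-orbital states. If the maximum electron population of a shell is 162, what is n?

2n² = 162 ⇒ n² = 81 ⇒ n = 9.

n = 9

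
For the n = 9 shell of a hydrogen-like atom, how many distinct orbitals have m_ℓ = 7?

2

With n = 9 the allowed ℓ are 0, 1, …, 8.
Contributions: ℓ=7 → 1; ℓ=8 → 1.
Total orbitals: 1 + 1 = 2.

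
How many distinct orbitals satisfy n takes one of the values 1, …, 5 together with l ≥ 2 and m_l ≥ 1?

16

Per-shell orbital counts meeting the constraint:
n=3 → 2; n=4 → 5; n=5 → 9.
Total orbitals: 2 + 5 + 9 = 16.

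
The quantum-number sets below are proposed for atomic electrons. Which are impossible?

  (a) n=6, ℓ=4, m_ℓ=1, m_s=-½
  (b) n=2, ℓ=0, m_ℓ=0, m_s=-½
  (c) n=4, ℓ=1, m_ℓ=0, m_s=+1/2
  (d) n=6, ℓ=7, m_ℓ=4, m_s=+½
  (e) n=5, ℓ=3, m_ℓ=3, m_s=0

(d) has ℓ = 7 ≥ n = 6, violating 0 ≤ ℓ ≤ n−1.
(e) has m_s = 0, but an electron's spin must be ±1/2.
The remaining sets (a), (b), (c) satisfy all four rules.

(d) and (e)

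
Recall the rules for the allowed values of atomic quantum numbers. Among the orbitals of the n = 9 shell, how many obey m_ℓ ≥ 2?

The n = 9 shell has ℓ = 0 through 8; check each.
Per ℓ-value: ℓ=2 → 1; ℓ=3 → 2; ℓ=4 → 3; ℓ=5 → 4; ℓ=6 → 5; ℓ=7 → 6; ℓ=8 → 7.
Total orbitals: 1 + 2 + 3 + 4 + 5 + 6 + 7 = 28.

28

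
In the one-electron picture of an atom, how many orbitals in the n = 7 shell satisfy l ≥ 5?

Go through l = 0, …, 6 (the values permitted for n = 7).
Per l-value: l=5 → 11; l=6 → 13.
Total orbitals: 11 + 13 = 24.

24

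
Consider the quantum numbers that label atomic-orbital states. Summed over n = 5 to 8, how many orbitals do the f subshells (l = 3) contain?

28

An f subshell (l = 3) exists for every n ≥ 4, so shells n = 5, 6, 7, 8 each contribute one — 4 subshells.
Since each f subshell has 2·3+1 = 7 orbitals, the total is 4 × 7 = 28.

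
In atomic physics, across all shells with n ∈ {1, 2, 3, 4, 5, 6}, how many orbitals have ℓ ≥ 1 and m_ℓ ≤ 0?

Work shell by shell — for each n, count the (ℓ, m_ℓ) pairs that satisfy ℓ ≥ 1 and m_ℓ ≤ 0:
n=2 → 2; n=3 → 5; n=4 → 9; n=5 → 14; n=6 → 20.
Total orbitals: 2 + 5 + 9 + 14 + 20 = 50.

50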